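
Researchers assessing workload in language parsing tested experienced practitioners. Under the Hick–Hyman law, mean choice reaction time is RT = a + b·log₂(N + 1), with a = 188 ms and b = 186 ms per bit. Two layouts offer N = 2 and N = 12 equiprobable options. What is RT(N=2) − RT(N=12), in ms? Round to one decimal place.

RT(2) = 188 + 186·log₂(3) = 188 + 186·1.5850 = 482.8100 ms.
RT(12) = 188 + 186·log₂(13) = 188 + 186·3.7004 = 876.2744 ms.
Difference = 482.8100 − 876.2744 = -393.4644 ≈ -393.5 ms.

-393.5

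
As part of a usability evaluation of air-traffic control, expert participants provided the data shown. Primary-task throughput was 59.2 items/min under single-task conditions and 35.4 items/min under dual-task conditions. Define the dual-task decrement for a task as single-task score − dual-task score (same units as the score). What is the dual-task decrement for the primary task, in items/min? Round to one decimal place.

Decrement = 59.2 − 35.4 = 23.8000 items/min ≈ 23.8 items/min.

23.8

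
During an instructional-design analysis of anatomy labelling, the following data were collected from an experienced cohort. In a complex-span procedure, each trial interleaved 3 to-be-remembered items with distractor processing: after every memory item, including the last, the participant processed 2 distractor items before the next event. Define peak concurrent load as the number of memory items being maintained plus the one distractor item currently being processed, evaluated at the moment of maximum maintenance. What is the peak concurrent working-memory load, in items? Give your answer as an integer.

4

Maintenance is greatest during the distractor(s) after memory item 3: all 3 memory items are being held.
One distractor item is concurrently being processed.
Peak concurrent load = 3 + 1 = 4 items.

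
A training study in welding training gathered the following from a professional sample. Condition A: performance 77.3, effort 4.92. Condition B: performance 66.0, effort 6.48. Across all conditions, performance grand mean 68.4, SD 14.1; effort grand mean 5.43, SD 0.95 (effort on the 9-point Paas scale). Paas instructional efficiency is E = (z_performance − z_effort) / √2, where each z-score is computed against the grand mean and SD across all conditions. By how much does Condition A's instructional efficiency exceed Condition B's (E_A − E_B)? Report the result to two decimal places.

1.73

Condition A: z_P = (77.3 − 68.4)/14.1 = 0.6312; z_E = (4.92 − 5.43)/0.95 = -0.5368; E_A = (0.6312 − (-0.5368))/√2 = 0.8259.
Condition B: z_P = (66.0 − 68.4)/14.1 = -0.1702; z_E = (6.48 − 5.43)/0.95 = 1.1053; E_B = (-0.1702 − 1.1053)/√2 = -0.9019.
E_A − E_B = 0.8259 − (-0.9019) = 1.7278 ≈ 1.73.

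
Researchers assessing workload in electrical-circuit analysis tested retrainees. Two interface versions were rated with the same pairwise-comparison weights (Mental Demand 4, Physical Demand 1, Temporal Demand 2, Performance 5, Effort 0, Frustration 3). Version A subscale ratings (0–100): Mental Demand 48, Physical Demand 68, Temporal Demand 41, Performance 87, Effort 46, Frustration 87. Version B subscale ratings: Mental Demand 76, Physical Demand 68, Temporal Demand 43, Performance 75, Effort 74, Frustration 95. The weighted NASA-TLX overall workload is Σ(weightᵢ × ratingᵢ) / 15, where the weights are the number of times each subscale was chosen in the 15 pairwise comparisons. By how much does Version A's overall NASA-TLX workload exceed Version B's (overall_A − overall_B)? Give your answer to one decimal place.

-5.3

Version A weighted sum = 4·48 + 1·68 + 2·41 + 5·87 + 0·46 + 3·87 = 192 + 68 + 82 + 435 + 0 + 261 = 1038; overall_A = 1038/15 = 69.2000.
Version B weighted sum = 4·76 + 1·68 + 2·43 + 5·75 + 0·74 + 3·95 = 304 + 68 + 86 + 375 + 0 + 285 = 1118; overall_B = 1118/15 = 74.5333.
Difference = 69.2000 − 74.5333 = -5.3333 ≈ -5.3.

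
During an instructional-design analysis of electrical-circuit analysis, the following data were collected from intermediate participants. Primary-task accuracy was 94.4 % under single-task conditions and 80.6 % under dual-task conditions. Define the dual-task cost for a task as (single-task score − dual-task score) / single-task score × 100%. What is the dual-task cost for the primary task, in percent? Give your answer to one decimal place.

Cost = (94.4 − 80.6) / 94.4 × 100%
     = 13.8000 / 94.4 × 100% = 14.6186%.
≈ 14.6%.

14.6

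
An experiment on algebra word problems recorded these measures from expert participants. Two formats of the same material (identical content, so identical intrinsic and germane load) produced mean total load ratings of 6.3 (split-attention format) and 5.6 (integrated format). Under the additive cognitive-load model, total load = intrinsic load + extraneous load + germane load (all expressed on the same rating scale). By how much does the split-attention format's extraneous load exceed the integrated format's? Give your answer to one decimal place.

0.7

Intrinsic and germane load are equal across formats, so the difference in total load equals the difference in extraneous load.
Extraneous-load difference = 6.3 − 5.6 = 0.7.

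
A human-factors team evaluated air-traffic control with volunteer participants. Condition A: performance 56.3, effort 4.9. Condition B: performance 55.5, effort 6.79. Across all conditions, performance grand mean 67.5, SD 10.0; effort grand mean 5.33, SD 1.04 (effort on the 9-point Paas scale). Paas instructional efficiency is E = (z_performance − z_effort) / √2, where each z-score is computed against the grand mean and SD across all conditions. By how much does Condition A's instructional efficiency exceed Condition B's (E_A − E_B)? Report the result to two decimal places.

1.34

Condition A: z_P = (56.3 − 67.5)/10.0 = -1.1200; z_E = (4.9 − 5.33)/1.04 = -0.4135; E_A = (-1.1200 − (-0.4135))/√2 = -0.4996.
Condition B: z_P = (55.5 − 67.5)/10.0 = -1.2000; z_E = (6.79 − 5.33)/1.04 = 1.4038; E_B = (-1.2000 − 1.4038)/√2 = -1.8412.
E_A − E_B = -0.4996 − (-1.8412) = 1.3416 ≈ 1.34.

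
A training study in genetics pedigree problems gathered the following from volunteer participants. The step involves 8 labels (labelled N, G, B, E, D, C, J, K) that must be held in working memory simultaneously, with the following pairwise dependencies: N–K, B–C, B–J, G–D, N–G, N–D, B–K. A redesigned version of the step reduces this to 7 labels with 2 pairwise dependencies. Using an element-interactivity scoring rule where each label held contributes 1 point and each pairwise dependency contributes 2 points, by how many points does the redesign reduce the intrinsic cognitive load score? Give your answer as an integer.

11

Original: 8 × 1 + 7 × 2 = 8 + 14 = 22.
Redesigned: 7 × 1 + 2 × 2 = 7 + 4 = 11.
Reduction = 22 − 11 = 11.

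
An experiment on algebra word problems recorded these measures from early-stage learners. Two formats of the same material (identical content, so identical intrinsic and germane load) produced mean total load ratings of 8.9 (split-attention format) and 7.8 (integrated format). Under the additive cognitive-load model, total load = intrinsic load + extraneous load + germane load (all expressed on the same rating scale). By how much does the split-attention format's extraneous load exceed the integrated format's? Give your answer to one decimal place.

1.1

Intrinsic and germane load are equal across formats, so the difference in total load equals the difference in extraneous load.
Extraneous-load difference = 8.9 − 7.8 = 1.1.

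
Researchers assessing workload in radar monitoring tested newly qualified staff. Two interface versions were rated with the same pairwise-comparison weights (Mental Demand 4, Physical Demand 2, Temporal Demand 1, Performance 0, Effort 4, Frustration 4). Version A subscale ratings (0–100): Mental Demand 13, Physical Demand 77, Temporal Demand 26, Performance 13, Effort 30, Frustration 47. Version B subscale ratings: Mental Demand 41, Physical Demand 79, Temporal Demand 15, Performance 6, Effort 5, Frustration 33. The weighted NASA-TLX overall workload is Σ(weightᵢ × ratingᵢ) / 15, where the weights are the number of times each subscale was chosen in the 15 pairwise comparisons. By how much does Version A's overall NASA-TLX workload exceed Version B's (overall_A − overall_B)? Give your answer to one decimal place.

Version A weighted sum = 4·13 + 2·77 + 1·26 + 0·13 + 4·30 + 4·47 = 52 + 154 + 26 + 0 + 120 + 188 = 540; overall_A = 540/15 = 36.0000.
Version B weighted sum = 4·41 + 2·79 + 1·15 + 0·6 + 4·5 + 4·33 = 164 + 158 + 15 + 0 + 20 + 132 = 489; overall_B = 489/15 = 32.6000.
Difference = 36.0000 − 32.6000 = 3.4000 ≈ 3.4.

3.4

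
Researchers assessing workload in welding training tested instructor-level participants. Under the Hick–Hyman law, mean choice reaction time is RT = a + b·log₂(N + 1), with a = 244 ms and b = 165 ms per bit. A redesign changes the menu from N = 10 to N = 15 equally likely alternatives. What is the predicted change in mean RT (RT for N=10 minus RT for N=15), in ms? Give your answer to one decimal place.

-89.2

RT(10) = 244 + 165·log₂(11) = 244 + 165·3.4594 = 814.8010 ms.
RT(15) = 244 + 165·log₂(16) = 244 + 165·4.0000 = 904.0000 ms.
Difference = 814.8010 − 904.0000 = -89.1990 ≈ -89.2 ms.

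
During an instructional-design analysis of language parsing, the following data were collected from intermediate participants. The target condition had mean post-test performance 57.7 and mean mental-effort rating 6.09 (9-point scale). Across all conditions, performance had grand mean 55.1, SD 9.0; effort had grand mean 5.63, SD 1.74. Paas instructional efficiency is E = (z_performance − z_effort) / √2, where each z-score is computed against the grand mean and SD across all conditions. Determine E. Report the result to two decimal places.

z_performance = (57.7 − 55.1) / 9.0 = 2.6000 / 9.0 = 0.2889.
z_effort = (6.09 − 5.63) / 1.74 = 0.4600 / 1.74 = 0.2644.
z_P − z_E = 0.2889 − 0.2644 = 0.0245.
E = 0.0245 / √2 = 0.0245 / 1.41421 = 0.0173 ≈ 0.02.

0.02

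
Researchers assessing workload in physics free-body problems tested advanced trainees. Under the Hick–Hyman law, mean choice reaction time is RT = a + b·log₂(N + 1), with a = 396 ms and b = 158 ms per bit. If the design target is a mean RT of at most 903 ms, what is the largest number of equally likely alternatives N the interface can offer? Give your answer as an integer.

8

Set 396 + 158·log₂(N + 1) ≤ 903.
log₂(N + 1) ≤ (903 − 396) / 158 = 3.2089.
N + 1 ≤ 2^3.2089 = 9.2465.
N ≤ 8.2465, so the largest integer N is 8.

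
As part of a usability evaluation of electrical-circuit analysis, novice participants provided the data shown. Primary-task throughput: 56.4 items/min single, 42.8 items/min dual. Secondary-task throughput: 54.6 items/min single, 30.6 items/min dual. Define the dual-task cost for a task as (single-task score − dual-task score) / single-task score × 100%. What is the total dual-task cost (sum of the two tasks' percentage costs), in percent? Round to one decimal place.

Primary cost = (56.4 − 42.8) / 56.4 × 100% = 24.1135%.
Secondary cost = (54.6 − 30.6) / 54.6 × 100% = 43.9560%.
Total = 24.1135% + 43.9560% = 68.0695% ≈ 68.1%.

68.1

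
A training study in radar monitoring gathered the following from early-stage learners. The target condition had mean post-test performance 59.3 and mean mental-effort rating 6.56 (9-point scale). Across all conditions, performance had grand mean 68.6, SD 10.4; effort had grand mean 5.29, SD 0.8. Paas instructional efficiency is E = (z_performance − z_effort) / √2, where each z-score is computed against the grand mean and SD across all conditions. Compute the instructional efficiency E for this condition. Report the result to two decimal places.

z_performance = (59.3 − 68.6) / 10.4 = -9.3000 / 10.4 = -0.8942.
z_effort = (6.56 − 5.29) / 0.8 = 1.2700 / 0.8 = 1.5875.
z_P − z_E = -0.8942 − 1.5875 = -2.4817.
E = -2.4817 / √2 = -2.4817 / 1.41421 = -1.7548 ≈ -1.75.

-1.75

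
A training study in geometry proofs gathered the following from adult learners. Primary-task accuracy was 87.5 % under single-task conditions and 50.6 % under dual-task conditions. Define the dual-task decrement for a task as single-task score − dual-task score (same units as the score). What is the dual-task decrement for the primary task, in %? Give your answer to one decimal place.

36.9

Decrement = 87.5 − 50.6 = 36.9000 % ≈ 36.9 %.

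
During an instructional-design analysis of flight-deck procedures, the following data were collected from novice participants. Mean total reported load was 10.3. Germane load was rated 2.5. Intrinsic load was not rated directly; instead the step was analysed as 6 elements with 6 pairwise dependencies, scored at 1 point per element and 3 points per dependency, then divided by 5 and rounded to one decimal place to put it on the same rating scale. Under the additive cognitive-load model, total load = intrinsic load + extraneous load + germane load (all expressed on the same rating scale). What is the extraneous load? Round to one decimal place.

Intrinsic (element-interactivity): (6 × 1 + 6 × 3) / 5 = 24 / 5 = 4.8000 → 4.8.
extraneous load = total − intrinsic − germane
             = 10.3 − 4.8 − 2.5 = 3.0.

3.0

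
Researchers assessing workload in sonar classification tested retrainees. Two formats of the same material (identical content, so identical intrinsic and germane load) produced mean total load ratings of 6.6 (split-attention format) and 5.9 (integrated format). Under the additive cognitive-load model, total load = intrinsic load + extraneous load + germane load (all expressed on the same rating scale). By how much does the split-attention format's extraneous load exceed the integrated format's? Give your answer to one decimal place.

Intrinsic and germane load are equal across formats, so the difference in total load equals the difference in extraneous load.
Extraneous-load difference = 6.6 − 5.9 = 0.7.

0.7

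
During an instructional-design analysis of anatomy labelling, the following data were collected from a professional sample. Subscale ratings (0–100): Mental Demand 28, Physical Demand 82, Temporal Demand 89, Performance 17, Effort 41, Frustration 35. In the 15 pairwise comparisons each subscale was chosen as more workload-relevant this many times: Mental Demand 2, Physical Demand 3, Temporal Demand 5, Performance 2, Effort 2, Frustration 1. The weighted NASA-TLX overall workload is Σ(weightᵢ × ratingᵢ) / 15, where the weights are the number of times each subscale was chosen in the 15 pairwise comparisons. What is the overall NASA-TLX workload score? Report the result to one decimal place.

59.9

The tallies are the weights (they sum to 15).
Weighted sum = 2·28 + 3·82 + 5·89 + 2·17 + 2·41 + 1·35
            = 56 + 246 + 445 + 34 + 82 + 35 = 898.
Overall workload = 898 / 15 = 59.8667 ≈ 59.9.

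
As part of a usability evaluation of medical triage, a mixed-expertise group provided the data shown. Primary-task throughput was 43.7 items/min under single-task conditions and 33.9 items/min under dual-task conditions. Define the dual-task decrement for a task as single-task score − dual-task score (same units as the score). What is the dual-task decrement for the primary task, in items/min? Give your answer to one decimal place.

Decrement = 43.7 − 33.9 = 9.8000 items/min ≈ 9.8 items/min.

9.8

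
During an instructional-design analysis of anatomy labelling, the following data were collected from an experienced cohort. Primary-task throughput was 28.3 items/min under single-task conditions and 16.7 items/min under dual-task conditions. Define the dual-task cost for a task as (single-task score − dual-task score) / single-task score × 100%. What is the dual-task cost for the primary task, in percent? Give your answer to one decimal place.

Cost = (28.3 − 16.7) / 28.3 × 100%
     = 11.6000 / 28.3 × 100% = 40.9894%.
≈ 41.0%.

41.0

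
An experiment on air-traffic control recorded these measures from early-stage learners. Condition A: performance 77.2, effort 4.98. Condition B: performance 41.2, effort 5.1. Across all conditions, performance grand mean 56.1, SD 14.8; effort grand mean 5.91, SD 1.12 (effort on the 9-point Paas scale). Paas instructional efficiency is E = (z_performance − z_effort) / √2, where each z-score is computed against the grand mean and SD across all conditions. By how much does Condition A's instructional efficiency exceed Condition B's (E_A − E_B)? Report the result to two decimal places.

Condition A: z_P = (77.2 − 56.1)/14.8 = 1.4257; z_E = (4.98 − 5.91)/1.12 = -0.8304; E_A = (1.4257 − (-0.8304))/√2 = 1.5953.
Condition B: z_P = (41.2 − 56.1)/14.8 = -1.0068; z_E = (5.1 − 5.91)/1.12 = -0.7232; E_B = (-1.0068 − (-0.7232))/√2 = -0.2005.
E_A − E_B = 1.5953 − (-0.2005) = 1.7958 ≈ 1.80.

1.80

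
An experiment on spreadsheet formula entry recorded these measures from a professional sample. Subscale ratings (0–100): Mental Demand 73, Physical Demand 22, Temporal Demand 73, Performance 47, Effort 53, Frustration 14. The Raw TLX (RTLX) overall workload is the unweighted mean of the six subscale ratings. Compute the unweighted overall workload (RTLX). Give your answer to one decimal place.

47.0

Sum of ratings = 73 + 22 + 73 + 47 + 53 + 14 = 282.
RTLX = 282 / 6 = 47.0000 ≈ 47.0.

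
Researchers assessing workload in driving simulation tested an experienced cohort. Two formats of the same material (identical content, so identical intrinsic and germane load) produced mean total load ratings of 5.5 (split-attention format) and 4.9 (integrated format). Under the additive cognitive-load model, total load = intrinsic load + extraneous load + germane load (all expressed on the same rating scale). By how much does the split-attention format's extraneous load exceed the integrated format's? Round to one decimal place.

Intrinsic and germane load are equal across formats, so the difference in total load equals the difference in extraneous load.
Extraneous-load difference = 5.5 − 4.9 = 0.6.

0.6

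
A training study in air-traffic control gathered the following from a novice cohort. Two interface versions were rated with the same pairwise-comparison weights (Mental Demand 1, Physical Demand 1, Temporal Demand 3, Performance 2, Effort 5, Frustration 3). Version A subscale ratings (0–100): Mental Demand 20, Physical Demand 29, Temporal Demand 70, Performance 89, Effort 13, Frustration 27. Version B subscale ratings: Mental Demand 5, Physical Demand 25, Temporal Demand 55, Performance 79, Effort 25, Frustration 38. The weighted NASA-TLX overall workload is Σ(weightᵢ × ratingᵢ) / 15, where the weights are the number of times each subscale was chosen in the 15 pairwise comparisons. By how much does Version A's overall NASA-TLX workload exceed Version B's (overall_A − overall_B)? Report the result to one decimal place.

Version A weighted sum = 1·20 + 1·29 + 3·70 + 2·89 + 5·13 + 3·27 = 20 + 29 + 210 + 178 + 65 + 81 = 583; overall_A = 583/15 = 38.8667.
Version B weighted sum = 1·5 + 1·25 + 3·55 + 2·79 + 5·25 + 3·38 = 5 + 25 + 165 + 158 + 125 + 114 = 592; overall_B = 592/15 = 39.4667.
Difference = 38.8667 − 39.4667 = -0.6000 ≈ -0.6.

-0.6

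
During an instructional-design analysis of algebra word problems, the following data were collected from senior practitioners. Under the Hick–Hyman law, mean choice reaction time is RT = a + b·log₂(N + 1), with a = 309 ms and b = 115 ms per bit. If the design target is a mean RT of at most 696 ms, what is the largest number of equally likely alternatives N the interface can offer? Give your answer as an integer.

Set 309 + 115·log₂(N + 1) ≤ 696.
log₂(N + 1) ≤ (696 − 309) / 115 = 3.3652.
N + 1 ≤ 2^3.3652 = 10.3045.
N ≤ 9.3045, so the largest integer N is 9.

9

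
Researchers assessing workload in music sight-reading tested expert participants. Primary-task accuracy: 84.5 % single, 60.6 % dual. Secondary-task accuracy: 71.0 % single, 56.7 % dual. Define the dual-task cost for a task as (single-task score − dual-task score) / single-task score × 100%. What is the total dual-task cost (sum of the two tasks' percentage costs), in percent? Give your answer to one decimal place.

Primary cost = (84.5 − 60.6) / 84.5 × 100% = 28.2840%.
Secondary cost = (71.0 − 56.7) / 71.0 × 100% = 20.1408%.
Total = 28.2840% + 20.1408% = 48.4248% ≈ 48.4%.

48.4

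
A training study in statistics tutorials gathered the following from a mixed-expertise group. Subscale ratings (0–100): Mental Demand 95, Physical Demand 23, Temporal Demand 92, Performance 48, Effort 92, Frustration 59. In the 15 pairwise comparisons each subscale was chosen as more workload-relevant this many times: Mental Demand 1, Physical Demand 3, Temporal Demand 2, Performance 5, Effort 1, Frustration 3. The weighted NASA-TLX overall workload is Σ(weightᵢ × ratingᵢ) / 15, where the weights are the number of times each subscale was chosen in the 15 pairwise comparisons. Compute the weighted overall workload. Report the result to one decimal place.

The tallies are the weights (they sum to 15).
Weighted sum = 1·95 + 3·23 + 2·92 + 5·48 + 1·92 + 3·59
            = 95 + 69 + 184 + 240 + 92 + 177 = 857.
Overall workload = 857 / 15 = 57.1333 ≈ 57.1.

57.1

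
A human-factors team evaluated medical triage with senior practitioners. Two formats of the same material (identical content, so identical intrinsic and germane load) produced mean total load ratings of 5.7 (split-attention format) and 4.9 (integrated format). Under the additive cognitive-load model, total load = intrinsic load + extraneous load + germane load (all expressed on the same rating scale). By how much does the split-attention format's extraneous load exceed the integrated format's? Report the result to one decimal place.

0.8

Intrinsic and germane load are equal across formats, so the difference in total load equals the difference in extraneous load.
Extraneous-load difference = 5.7 − 4.9 = 0.8.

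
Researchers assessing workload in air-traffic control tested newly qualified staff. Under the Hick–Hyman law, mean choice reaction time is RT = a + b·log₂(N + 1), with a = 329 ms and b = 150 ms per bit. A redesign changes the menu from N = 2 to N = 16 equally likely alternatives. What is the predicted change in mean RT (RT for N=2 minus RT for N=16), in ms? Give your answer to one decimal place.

RT(2) = 329 + 150·log₂(3) = 329 + 150·1.5850 = 566.7500 ms.
RT(16) = 329 + 150·log₂(17) = 329 + 150·4.0875 = 942.1250 ms.
Difference = 566.7500 − 942.1250 = -375.3750 ≈ -375.4 ms.

-375.4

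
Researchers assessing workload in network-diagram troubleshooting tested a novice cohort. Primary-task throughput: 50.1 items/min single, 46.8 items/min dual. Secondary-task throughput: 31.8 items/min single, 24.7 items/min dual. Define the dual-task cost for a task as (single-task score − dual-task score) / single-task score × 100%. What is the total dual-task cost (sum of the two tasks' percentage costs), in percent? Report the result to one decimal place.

28.9

Primary cost = (50.1 − 46.8) / 50.1 × 100% = 6.5868%.
Secondary cost = (31.8 − 24.7) / 31.8 × 100% = 22.3270%.
Total = 6.5868% + 22.3270% = 28.9138% ≈ 28.9%.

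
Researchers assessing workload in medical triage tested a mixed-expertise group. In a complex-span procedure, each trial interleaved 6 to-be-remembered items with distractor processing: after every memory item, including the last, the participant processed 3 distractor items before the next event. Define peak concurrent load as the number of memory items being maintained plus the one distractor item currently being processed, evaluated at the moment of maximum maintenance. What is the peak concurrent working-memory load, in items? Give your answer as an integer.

7

Maintenance is greatest during the distractor(s) after memory item 6: all 6 memory items are being held.
One distractor item is concurrently being processed.
Peak concurrent load = 6 + 1 = 7 items.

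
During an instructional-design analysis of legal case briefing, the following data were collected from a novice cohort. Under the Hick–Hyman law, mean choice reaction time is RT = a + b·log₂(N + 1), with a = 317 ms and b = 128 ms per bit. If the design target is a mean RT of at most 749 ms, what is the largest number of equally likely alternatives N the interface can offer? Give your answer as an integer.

9

Set 317 + 128·log₂(N + 1) ≤ 749.
log₂(N + 1) ≤ (749 − 317) / 128 = 3.3750.
N + 1 ≤ 2^3.3750 = 10.3747.
N ≤ 9.3747, so the largest integer N is 9.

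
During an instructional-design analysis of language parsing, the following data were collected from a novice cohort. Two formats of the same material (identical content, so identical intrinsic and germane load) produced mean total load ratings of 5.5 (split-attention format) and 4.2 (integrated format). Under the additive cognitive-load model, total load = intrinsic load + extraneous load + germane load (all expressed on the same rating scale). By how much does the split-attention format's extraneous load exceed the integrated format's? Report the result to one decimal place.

Intrinsic and germane load are equal across formats, so the difference in total load equals the difference in extraneous load.
Extraneous-load difference = 5.5 − 4.2 = 1.3.

1.3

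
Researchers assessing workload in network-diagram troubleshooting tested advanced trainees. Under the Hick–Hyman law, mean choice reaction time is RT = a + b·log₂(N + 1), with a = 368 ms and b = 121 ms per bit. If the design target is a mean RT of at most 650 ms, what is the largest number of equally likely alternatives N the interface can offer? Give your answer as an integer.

4

Set 368 + 121·log₂(N + 1) ≤ 650.
log₂(N + 1) ≤ (650 − 368) / 121 = 2.3306.
N + 1 ≤ 2^2.3306 = 5.0301.
N ≤ 4.0301, so the largest integer N is 4.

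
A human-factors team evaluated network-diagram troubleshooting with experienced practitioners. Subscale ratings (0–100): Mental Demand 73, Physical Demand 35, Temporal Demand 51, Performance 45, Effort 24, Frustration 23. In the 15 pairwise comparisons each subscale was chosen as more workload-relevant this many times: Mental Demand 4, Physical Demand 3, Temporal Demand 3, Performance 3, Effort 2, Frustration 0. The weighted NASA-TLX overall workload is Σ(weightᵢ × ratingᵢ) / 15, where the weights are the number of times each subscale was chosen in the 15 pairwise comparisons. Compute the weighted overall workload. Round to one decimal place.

48.9

The tallies are the weights (they sum to 15).
Weighted sum = 4·73 + 3·35 + 3·51 + 3·45 + 2·24 + 0·23
            = 292 + 105 + 153 + 135 + 48 + 0 = 733.
Overall workload = 733 / 15 = 48.8667 ≈ 48.9.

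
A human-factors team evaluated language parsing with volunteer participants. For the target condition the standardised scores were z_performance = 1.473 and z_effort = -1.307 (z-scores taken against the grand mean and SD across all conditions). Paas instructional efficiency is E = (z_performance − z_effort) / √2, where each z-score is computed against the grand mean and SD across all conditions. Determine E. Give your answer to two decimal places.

1.97

z_P − z_E = 1.473 − (-1.307) = 2.7800.
E = 2.7800 / √2 = 2.7800 / 1.41421 = 1.9658 ≈ 1.97.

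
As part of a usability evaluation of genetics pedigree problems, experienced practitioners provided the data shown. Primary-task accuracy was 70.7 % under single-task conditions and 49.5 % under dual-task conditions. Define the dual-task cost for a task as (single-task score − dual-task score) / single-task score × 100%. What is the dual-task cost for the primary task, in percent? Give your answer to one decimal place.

Cost = (70.7 − 49.5) / 70.7 × 100%
     = 21.2000 / 70.7 × 100% = 29.9859%.
≈ 30.0%.

30.0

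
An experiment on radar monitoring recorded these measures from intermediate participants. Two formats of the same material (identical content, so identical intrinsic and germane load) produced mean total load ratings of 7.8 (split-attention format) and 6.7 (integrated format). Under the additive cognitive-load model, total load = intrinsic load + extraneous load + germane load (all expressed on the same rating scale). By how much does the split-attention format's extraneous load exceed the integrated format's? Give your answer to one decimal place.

1.1

Intrinsic and germane load are equal across formats, so the difference in total load equals the difference in extraneous load.
Extraneous-load difference = 7.8 − 6.7 = 1.1.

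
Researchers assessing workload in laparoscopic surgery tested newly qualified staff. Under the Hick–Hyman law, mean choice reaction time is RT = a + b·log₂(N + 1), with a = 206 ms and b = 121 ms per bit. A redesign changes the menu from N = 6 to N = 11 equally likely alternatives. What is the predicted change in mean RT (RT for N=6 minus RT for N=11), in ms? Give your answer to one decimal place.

RT(6) = 206 + 121·log₂(7) = 206 + 121·2.8074 = 545.6954 ms.
RT(11) = 206 + 121·log₂(12) = 206 + 121·3.5850 = 639.7850 ms.
Difference = 545.6954 − 639.7850 = -94.0896 ≈ -94.1 ms.

-94.1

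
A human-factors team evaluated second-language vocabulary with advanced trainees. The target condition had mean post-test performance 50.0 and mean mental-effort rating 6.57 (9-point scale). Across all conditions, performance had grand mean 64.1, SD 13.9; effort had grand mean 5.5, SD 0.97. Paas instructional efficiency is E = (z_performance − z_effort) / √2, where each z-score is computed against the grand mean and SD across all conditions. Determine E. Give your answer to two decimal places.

z_performance = (50.0 − 64.1) / 13.9 = -14.1000 / 13.9 = -1.0144.
z_effort = (6.57 − 5.5) / 0.97 = 1.0700 / 0.97 = 1.1031.
z_P − z_E = -1.0144 − 1.1031 = -2.1175.
E = -2.1175 / √2 = -2.1175 / 1.41421 = -1.4973 ≈ -1.50.

-1.50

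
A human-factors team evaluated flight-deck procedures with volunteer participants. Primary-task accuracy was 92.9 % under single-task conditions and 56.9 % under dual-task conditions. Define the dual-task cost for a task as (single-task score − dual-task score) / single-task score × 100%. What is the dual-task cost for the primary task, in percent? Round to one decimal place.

Cost = (92.9 − 56.9) / 92.9 × 100%
     = 36.0000 / 92.9 × 100% = 38.7513%.
≈ 38.8%.

38.8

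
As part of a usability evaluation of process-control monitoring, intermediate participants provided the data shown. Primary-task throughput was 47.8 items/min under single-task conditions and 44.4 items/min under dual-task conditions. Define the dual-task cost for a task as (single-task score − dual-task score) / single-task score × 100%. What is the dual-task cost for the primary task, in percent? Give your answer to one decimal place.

Cost = (47.8 − 44.4) / 47.8 × 100%
     = 3.4000 / 47.8 × 100% = 7.1130%.
≈ 7.1%.

7.1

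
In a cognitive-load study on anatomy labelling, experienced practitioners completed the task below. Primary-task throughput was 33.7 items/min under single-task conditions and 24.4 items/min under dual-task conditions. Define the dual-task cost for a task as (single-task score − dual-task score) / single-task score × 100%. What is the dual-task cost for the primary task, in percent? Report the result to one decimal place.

Cost = (33.7 − 24.4) / 33.7 × 100%
     = 9.3000 / 33.7 × 100% = 27.5964%.
≈ 27.6%.

27.6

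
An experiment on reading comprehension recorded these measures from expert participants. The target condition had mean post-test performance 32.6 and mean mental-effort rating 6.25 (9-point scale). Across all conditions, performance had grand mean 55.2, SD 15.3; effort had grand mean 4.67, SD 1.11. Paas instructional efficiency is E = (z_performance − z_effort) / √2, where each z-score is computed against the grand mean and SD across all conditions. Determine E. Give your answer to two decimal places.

-2.05

z_performance = (32.6 − 55.2) / 15.3 = -22.6000 / 15.3 = -1.4771.
z_effort = (6.25 − 4.67) / 1.11 = 1.5800 / 1.11 = 1.4234.
z_P − z_E = -1.4771 − 1.4234 = -2.9005.
E = -2.9005 / √2 = -2.9005 / 1.41421 = -2.0510 ≈ -2.05.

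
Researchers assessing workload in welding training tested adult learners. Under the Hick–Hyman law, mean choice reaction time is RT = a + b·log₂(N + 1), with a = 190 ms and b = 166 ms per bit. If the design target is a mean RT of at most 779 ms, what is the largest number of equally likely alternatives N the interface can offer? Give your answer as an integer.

Set 190 + 166·log₂(N + 1) ≤ 779.
log₂(N + 1) ≤ (779 − 190) / 166 = 3.5482.
N + 1 ≤ 2^3.5482 = 11.6981.
N ≤ 10.6981, so the largest integer N is 10.

10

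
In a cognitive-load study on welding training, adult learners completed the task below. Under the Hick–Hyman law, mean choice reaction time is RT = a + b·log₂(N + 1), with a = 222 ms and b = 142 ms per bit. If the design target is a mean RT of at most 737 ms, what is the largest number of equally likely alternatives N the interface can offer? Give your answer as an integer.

11

Set 222 + 142·log₂(N + 1) ≤ 737.
log₂(N + 1) ≤ (737 − 222) / 142 = 3.6268.
N + 1 ≤ 2^3.6268 = 12.3531.
N ≤ 11.3531, so the largest integer N is 11.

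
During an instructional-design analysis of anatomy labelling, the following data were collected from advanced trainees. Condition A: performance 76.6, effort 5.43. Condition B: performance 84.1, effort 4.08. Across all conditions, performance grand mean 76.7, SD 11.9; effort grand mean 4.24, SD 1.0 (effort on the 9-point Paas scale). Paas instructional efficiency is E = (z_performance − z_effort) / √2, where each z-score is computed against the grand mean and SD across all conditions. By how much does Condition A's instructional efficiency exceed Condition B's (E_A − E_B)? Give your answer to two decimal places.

-1.40

Condition A: z_P = (76.6 − 76.7)/11.9 = -0.0084; z_E = (5.43 − 4.24)/1.0 = 1.1900; E_A = (-0.0084 − 1.1900)/√2 = -0.8474.
Condition B: z_P = (84.1 − 76.7)/11.9 = 0.6218; z_E = (4.08 − 4.24)/1.0 = -0.1600; E_B = (0.6218 − (-0.1600))/√2 = 0.5528.
E_A − E_B = -0.8474 − 0.5528 = -1.4002 ≈ -1.40.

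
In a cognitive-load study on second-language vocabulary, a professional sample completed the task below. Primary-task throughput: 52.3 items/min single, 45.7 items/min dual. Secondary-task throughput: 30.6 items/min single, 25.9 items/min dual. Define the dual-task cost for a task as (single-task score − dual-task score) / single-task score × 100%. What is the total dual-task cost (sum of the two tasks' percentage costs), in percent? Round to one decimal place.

28.0

Primary cost = (52.3 − 45.7) / 52.3 × 100% = 12.6195%.
Secondary cost = (30.6 − 25.9) / 30.6 × 100% = 15.3595%.
Total = 12.6195% + 15.3595% = 27.9790% ≈ 28.0%.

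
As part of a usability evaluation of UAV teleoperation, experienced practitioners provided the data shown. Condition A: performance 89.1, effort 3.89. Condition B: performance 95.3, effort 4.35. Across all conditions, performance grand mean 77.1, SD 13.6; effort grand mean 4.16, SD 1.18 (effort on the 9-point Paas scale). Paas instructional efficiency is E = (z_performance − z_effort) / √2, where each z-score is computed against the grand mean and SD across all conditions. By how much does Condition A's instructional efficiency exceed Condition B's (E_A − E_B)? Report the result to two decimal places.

Condition A: z_P = (89.1 − 77.1)/13.6 = 0.8824; z_E = (3.89 − 4.16)/1.18 = -0.2288; E_A = (0.8824 − (-0.2288))/√2 = 0.7857.
Condition B: z_P = (95.3 − 77.1)/13.6 = 1.3382; z_E = (4.35 − 4.16)/1.18 = 0.1610; E_B = (1.3382 − 0.1610)/√2 = 0.8324.
E_A − E_B = 0.7857 − 0.8324 = -0.0467 ≈ -0.05.

-0.05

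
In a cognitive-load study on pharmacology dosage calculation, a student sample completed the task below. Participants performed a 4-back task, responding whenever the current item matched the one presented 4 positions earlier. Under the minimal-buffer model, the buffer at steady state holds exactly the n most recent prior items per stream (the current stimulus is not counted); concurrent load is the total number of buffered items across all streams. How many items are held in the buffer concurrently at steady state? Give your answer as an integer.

The buffer holds the 4 most recent prior items.
Steady-state concurrent load = 4 items.

4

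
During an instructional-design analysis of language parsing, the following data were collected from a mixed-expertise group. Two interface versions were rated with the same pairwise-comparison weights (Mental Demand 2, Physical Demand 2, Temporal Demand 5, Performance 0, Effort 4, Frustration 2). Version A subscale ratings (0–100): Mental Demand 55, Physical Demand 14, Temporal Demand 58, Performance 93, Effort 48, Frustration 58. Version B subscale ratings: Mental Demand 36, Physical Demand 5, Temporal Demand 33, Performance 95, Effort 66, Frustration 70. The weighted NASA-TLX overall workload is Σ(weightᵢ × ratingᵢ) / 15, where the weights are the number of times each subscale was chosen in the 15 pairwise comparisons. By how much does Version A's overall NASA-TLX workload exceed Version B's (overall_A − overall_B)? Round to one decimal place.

Version A weighted sum = 2·55 + 2·14 + 5·58 + 0·93 + 4·48 + 2·58 = 110 + 28 + 290 + 0 + 192 + 116 = 736; overall_A = 736/15 = 49.0667.
Version B weighted sum = 2·36 + 2·5 + 5·33 + 0·95 + 4·66 + 2·70 = 72 + 10 + 165 + 0 + 264 + 140 = 651; overall_B = 651/15 = 43.4000.
Difference = 49.0667 − 43.4000 = 5.6667 ≈ 5.7.

5.7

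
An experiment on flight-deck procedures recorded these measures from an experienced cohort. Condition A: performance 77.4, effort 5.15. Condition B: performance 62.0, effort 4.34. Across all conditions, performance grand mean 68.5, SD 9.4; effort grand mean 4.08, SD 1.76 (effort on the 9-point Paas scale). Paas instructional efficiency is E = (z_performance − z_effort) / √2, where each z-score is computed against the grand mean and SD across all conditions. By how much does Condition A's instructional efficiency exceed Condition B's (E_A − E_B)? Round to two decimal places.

Condition A: z_P = (77.4 − 68.5)/9.4 = 0.9468; z_E = (5.15 − 4.08)/1.76 = 0.6080; E_A = (0.9468 − 0.6080)/√2 = 0.2396.
Condition B: z_P = (62.0 − 68.5)/9.4 = -0.6915; z_E = (4.34 − 4.08)/1.76 = 0.1477; E_B = (-0.6915 − 0.1477)/√2 = -0.5934.
E_A − E_B = 0.2396 − (-0.5934) = 0.8330 ≈ 0.83.

0.83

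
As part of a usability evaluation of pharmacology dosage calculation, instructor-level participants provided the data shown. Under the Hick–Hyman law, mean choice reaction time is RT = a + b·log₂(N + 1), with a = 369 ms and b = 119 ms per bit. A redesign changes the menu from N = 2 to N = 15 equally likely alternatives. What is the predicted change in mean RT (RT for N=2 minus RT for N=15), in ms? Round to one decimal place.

-287.4

RT(2) = 369 + 119·log₂(3) = 369 + 119·1.5850 = 557.6150 ms.
RT(15) = 369 + 119·log₂(16) = 369 + 119·4.0000 = 845.0000 ms.
Difference = 557.6150 − 845.0000 = -287.3850 ≈ -287.4 ms.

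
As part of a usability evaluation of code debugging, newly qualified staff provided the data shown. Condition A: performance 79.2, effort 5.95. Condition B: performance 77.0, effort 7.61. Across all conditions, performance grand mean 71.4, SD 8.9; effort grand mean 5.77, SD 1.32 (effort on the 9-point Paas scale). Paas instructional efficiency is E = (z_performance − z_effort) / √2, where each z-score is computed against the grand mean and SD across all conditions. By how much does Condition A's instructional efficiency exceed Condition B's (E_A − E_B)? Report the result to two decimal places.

Condition A: z_P = (79.2 − 71.4)/8.9 = 0.8764; z_E = (5.95 − 5.77)/1.32 = 0.1364; E_A = (0.8764 − 0.1364)/√2 = 0.5233.
Condition B: z_P = (77.0 − 71.4)/8.9 = 0.6292; z_E = (7.61 − 5.77)/1.32 = 1.3939; E_B = (0.6292 − 1.3939)/√2 = -0.5407.
E_A − E_B = 0.5233 − (-0.5407) = 1.0640 ≈ 1.06.

1.06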